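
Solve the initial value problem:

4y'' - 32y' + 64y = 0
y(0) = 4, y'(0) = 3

General solution: y = (C₁ + C₂x)e^(4x)
Repeated root r = 4
Applying ICs: C₁ = 4, C₂ = -13
Particular solution: y = (4 - 13x)e^(4x)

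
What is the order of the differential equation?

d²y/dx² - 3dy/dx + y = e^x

The order is 2 (highest derivative is of order 2).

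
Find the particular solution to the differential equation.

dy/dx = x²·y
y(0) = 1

General solution: y = Ce^(x³/3)
Applying IC y(0) = 1:
Particular solution: y = e^(x³/3)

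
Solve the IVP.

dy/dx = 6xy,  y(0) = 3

General solution: y = Ce^(3x²)
Applying IC y(0) = 3:
Particular solution: y = 3e^(3x²)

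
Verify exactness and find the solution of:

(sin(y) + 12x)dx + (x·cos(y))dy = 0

Verify exactness: ∂M/∂y = ∂N/∂x ✓
Find F(x,y) such that ∂F/∂x = M, ∂F/∂y = N
Solution: x·sin(y) + 6x² = C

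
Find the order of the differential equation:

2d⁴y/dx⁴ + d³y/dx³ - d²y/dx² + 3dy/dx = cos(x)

The order is 4 (highest derivative is of order 4).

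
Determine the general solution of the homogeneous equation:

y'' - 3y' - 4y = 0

Characteristic equation: r² - 3r - 4 = 0
Roots: r = 4, -1 (distinct real)
General solution: y = C₁e^(4x) + C₂e^(-x)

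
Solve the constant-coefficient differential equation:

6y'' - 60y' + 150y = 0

Characteristic equation: 6r² - 60r + 150 = 0
Divide by 6: r² - 10r + 25 = 0
Factored: (r - 5)² = 0
Repeated root: r = 5
General solution: y = (C₁ + C₂x)e^(5x)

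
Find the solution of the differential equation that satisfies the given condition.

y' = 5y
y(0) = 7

General solution: y = Ce^(5x)
Applying IC y(0) = 7:
Particular solution: y = 7e^(5x)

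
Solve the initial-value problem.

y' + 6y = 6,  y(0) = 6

General solution: y = 1 + Ce^(-6x)
Applying y(0) = 6: C = 6 - 1 = 5
Particular solution: y = 1 + 5e^(-6x)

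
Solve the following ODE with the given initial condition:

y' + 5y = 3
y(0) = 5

General solution: y = 3/5 + Ce^(-5x)
Applying y(0) = 5: C = 5 - 3/5 = 22/5
Particular solution: y = 3/5 + (22/5)e^(-5x)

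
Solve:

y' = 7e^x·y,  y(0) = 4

General solution: y = Ce^(7e^x)
Applying IC y(0) = 4:
Particular solution: y = 4e^(7(e^x - 1))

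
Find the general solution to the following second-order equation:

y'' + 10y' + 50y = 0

Characteristic equation: r² + 10r + 50 = 0
Roots: r = -5 ± 5i (complex conjugates)
General solution: y = e^(-5x)(C₁cos(5x) + C₂sin(5x))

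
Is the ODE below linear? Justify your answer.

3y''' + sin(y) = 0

No. Nonlinear (sin(y) is nonlinear in y)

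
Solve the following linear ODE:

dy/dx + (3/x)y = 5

Using integrating factor method:

General solution: y = (5/4)x + Cx^(-3)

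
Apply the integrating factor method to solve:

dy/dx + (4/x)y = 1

Using integrating factor method:

General solution: y = (1/5)x + Cx^(-4)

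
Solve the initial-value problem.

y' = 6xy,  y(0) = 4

General solution: y = Ce^(3x²)
Applying IC y(0) = 4:
Particular solution: y = 4e^(3x²)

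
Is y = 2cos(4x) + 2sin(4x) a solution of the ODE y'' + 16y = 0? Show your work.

Verification:
y'' = -32cos(4x) - 32sin(4x)
y'' + 16y = 0 ✓

Yes, it is a solution.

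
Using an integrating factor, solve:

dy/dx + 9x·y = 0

Using integrating factor method:

General solution: y = Ce^(-9x^2/2)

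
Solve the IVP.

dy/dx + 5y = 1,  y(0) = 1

General solution: y = 1/5 + Ce^(-5x)
Applying y(0) = 1: C = 1 - 1/5 = 4/5
Particular solution: y = 1/5 + (4/5)e^(-5x)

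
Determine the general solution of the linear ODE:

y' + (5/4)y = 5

Using integrating factor method:

General solution: y = 4 + Ce^(-5x/4)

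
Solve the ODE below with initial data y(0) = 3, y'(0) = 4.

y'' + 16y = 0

General solution: y = C₁cos(4x) + C₂sin(4x)
Complex roots r = ±4i
Applying ICs: C₁ = 3, C₂ = 1
Particular solution: y = 3cos(4x) + sin(4x)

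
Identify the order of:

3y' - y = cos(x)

The order is 1 (highest derivative is of order 1).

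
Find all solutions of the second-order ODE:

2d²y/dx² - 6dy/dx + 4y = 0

Characteristic equation: 2r² - 6r + 4 = 0
Divide by 2: r² - 3r + 2 = 0
Roots: r = 2, 1 (distinct real)
General solution: y = C₁e^(2x) + C₂e^x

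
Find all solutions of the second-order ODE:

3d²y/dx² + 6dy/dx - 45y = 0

Characteristic equation: 3r² + 6r - 45 = 0
Divide by 3: r² + 2r - 15 = 0
Roots: r = 3, -5 (distinct real)
General solution: y = C₁e^(3x) + C₂e^(-5x)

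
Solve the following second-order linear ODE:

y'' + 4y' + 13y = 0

Characteristic equation: r² + 4r + 13 = 0
Roots: r = -2 ± 3i (complex conjugates)
General solution: y = e^(-2x)(C₁cos(3x) + C₂sin(3x))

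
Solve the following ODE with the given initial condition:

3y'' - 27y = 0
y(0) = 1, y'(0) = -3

General solution: y = C₁e^(3x) + C₂e^(-3x)
Applying ICs: C₁ = 0, C₂ = 1
Particular solution: y = e^(-3x)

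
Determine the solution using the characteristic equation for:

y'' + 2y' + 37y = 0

Characteristic equation: r² + 2r + 37 = 0
Roots: r = -1 ± 6i (complex conjugates)
General solution: y = e^(-x)(C₁cos(6x) + C₂sin(6x))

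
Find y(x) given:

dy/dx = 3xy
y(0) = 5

General solution: y = Ce^(3x²/2)
Applying IC y(0) = 5:
Particular solution: y = 5e^(3x²/2)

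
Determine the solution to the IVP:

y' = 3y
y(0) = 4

General solution: y = Ce^(3x)
Applying IC y(0) = 4:
Particular solution: y = 4e^(3x)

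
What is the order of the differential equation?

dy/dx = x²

The order is 1 (highest derivative is of order 1).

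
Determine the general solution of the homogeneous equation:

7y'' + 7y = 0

Characteristic equation: 7r² + 7 = 0
Divide by 7: r² + 1 = 0
Roots: r = ±i (complex conjugates)
General solution: y = C₁cos(x) + C₂sin(x)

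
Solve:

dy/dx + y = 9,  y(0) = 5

General solution: y = 9 + Ce^(-x)
Applying y(0) = 5: C = 5 - 9 = -4
Particular solution: y = 9 - 4e^(-x)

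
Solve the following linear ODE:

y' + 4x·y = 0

Using integrating factor method:

General solution: y = Ce^(-2x^2)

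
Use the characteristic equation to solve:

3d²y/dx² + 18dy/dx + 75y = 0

Characteristic equation: 3r² + 18r + 75 = 0
Divide by 3: r² + 6r + 25 = 0
Roots: r = -3 ± 4i (complex conjugates)
General solution: y = e^(-3x)(C₁cos(4x) + C₂sin(4x))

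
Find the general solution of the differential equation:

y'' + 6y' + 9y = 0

Characteristic equation: r² + 6r + 9 = 0
Factored: (r + 3)² = 0
Repeated root: r = -3
General solution: y = (C₁ + C₂x)e^(-3x)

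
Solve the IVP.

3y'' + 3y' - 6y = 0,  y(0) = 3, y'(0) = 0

General solution: y = C₁e^x + C₂e^(-2x)
Applying ICs: C₁ = 2, C₂ = 1
Particular solution: y = 2e^x + e^(-2x)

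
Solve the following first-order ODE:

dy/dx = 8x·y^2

Separating variables and integrating:
-1/y = 4x^2 + C

General solution: y^-1 = -4x^2 + C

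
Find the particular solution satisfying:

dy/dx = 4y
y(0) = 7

General solution: y = Ce^(4x)
Applying IC y(0) = 7:
Particular solution: y = 7e^(4x)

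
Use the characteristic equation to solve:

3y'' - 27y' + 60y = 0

Characteristic equation: 3r² - 27r + 60 = 0
Divide by 3: r² - 9r + 20 = 0
Roots: r = 4, 5 (distinct real)
General solution: y = C₁e^(4x) + C₂e^(5x)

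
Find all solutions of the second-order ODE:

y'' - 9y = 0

Characteristic equation: r² - 9 = 0
Roots: r = 3, -3 (distinct real)
General solution: y = C₁e^(3x) + C₂e^(-3x)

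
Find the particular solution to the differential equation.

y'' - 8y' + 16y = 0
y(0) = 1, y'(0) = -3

General solution: y = (C₁ + C₂x)e^(4x)
Repeated root r = 4
Applying ICs: C₁ = 1, C₂ = -7
Particular solution: y = (1 - 7x)e^(4x)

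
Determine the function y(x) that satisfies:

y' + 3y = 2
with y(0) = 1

General solution: y = 2/3 + Ce^(-3x)
Applying y(0) = 1: C = 1 - 2/3 = 1/3
Particular solution: y = 2/3 + (1/3)e^(-3x)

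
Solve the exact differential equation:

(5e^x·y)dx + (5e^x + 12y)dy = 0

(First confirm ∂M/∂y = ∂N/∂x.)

Verify exactness: ∂M/∂y = ∂N/∂x ✓
Find F(x,y) such that ∂F/∂x = M, ∂F/∂y = N
Solution: 5e^x·y + 6y² = C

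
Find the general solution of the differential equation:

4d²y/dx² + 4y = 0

Characteristic equation: 4r² + 4 = 0
Divide by 4: r² + 1 = 0
Roots: r = ±i (complex conjugates)
General solution: y = C₁cos(x) + C₂sin(x)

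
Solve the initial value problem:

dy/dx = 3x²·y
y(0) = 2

General solution: y = Ce^(x³)
Applying IC y(0) = 2:
Particular solution: y = 2e^(x³)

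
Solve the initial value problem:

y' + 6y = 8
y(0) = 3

General solution: y = 4/3 + Ce^(-6x)
Applying y(0) = 3: C = 3 - 4/3 = 5/3
Particular solution: y = 4/3 + (5/3)e^(-6x)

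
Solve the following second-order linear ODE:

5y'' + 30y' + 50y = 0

Characteristic equation: 5r² + 30r + 50 = 0
Divide by 5: r² + 6r + 10 = 0
Roots: r = -3 ± i (complex conjugates)
General solution: y = e^(-3x)(C₁cos(x) + C₂sin(x))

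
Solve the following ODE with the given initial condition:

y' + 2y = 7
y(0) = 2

General solution: y = 7/2 + Ce^(-2x)
Applying y(0) = 2: C = 2 - 7/2 = -3/2
Particular solution: y = 7/2 - (3/2)e^(-2x)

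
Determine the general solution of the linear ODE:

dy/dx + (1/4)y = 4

Using integrating factor method:

General solution: y = 16 + Ce^(-x/4)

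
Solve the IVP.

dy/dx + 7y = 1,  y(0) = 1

General solution: y = 1/7 + Ce^(-7x)
Applying y(0) = 1: C = 1 - 1/7 = 6/7
Particular solution: y = 1/7 + (6/7)e^(-7x)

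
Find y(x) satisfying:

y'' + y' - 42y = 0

Characteristic equation: r² + r - 42 = 0
Roots: r = 6, -7 (distinct real)
General solution: y = C₁e^(6x) + C₂e^(-7x)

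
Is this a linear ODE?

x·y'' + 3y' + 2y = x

Yes. Linear (y and its derivatives appear to the first power only, no products of y terms)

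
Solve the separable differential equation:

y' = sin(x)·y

Separating variables and integrating:
ln|y| = -cos(x) + C

General solution: y = Ce^(-cos(x))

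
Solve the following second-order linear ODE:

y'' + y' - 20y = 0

Characteristic equation: r² + r - 20 = 0
Roots: r = 4, -5 (distinct real)
General solution: y = C₁e^(4x) + C₂e^(-5x)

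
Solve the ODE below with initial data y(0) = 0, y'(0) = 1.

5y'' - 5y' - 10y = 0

General solution: y = C₁e^(2x) + C₂e^(-x)
Applying ICs: C₁ = 1/3, C₂ = -1/3
Particular solution: y = (1/3)e^(2x) - (1/3)e^(-x)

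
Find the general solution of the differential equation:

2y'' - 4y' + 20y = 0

Characteristic equation: 2r² - 4r + 20 = 0
Divide by 2: r² - 2r + 10 = 0
Roots: r = 1 ± 3i (complex conjugates)
General solution: y = e^x(C₁cos(3x) + C₂sin(3x))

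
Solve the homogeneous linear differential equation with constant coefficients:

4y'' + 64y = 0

Characteristic equation: 4r² + 64 = 0
Divide by 4: r² + 16 = 0
Roots: r = ±4i (complex conjugates)
General solution: y = C₁cos(4x) + C₂sin(4x)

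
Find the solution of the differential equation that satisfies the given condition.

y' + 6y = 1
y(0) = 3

General solution: y = 1/6 + Ce^(-6x)
Applying y(0) = 3: C = 3 - 1/6 = 17/6
Particular solution: y = 1/6 + (17/6)e^(-6x)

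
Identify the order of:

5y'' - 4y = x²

The order is 2 (highest derivative is of order 2).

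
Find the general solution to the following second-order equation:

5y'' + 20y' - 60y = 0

Characteristic equation: 5r² + 20r - 60 = 0
Divide by 5: r² + 4r - 12 = 0
Roots: r = 2, -6 (distinct real)
General solution: y = C₁e^(2x) + C₂e^(-6x)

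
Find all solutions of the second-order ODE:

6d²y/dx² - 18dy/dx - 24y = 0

Characteristic equation: 6r² - 18r - 24 = 0
Divide by 6: r² - 3r - 4 = 0
Roots: r = 4, -1 (distinct real)
General solution: y = C₁e^(4x) + C₂e^(-x)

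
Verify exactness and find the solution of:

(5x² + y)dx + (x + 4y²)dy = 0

Verify exactness: ∂M/∂y = ∂N/∂x ✓
Find F(x,y) such that ∂F/∂x = M, ∂F/∂y = N
Solution: 5x³/3 + xy + 4y³/3 = C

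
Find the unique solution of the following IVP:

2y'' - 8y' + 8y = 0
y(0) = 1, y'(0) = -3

General solution: y = (C₁ + C₂x)e^(2x)
Repeated root r = 2
Applying ICs: C₁ = 1, C₂ = -5
Particular solution: y = (1 - 5x)e^(2x)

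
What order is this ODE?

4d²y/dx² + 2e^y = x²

The order is 2 (highest derivative is of order 2).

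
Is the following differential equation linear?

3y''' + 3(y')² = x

No. Nonlinear ((y')² term)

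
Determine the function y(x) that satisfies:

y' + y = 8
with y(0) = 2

General solution: y = 8 + Ce^(-x)
Applying y(0) = 2: C = 2 - 8 = -6
Particular solution: y = 8 - 6e^(-x)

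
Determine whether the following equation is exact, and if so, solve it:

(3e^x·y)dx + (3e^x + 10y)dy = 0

Verify exactness: ∂M/∂y = ∂N/∂x ✓
Find F(x,y) such that ∂F/∂x = M, ∂F/∂y = N
Solution: 3e^x·y + 5y² = C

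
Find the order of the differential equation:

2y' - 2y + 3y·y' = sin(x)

The order is 1 (highest derivative is of order 1).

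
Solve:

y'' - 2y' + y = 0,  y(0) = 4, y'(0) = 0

General solution: y = (C₁ + C₂x)e^x
Repeated root r = 1
Applying ICs: C₁ = 4, C₂ = -4
Particular solution: y = (4 - 4x)e^x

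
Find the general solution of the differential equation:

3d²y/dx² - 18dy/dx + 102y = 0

Characteristic equation: 3r² - 18r + 102 = 0
Divide by 3: r² - 6r + 34 = 0
Roots: r = 3 ± 5i (complex conjugates)
General solution: y = e^(3x)(C₁cos(5x) + C₂sin(5x))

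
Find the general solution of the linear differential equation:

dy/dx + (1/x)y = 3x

Using integrating factor method:

General solution: y = x^2 + C/x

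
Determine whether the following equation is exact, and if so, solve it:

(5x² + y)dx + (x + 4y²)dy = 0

Verify exactness: ∂M/∂y = ∂N/∂x ✓
Find F(x,y) such that ∂F/∂x = M, ∂F/∂y = N
Solution: 5x³/3 + xy + 4y³/3 = C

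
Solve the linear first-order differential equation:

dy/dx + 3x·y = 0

Using integrating factor method:

General solution: y = Ce^(-3x^2/2)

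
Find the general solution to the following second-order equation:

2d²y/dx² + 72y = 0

Characteristic equation: 2r² + 72 = 0
Divide by 2: r² + 36 = 0
Roots: r = ±6i (complex conjugates)
General solution: y = C₁cos(6x) + C₂sin(6x)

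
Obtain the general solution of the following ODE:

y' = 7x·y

Separating variables and integrating:
ln|y| = 7x^2/2 + C

General solution: y = Ce^(7x^2/2)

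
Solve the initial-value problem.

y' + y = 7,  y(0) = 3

General solution: y = 7 + Ce^(-x)
Applying y(0) = 3: C = 3 - 7 = -4
Particular solution: y = 7 - 4e^(-x)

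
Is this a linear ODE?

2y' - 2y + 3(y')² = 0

No. Nonlinear ((y')² term)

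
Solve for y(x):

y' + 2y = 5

Using integrating factor method:

General solution: y = 5/2 + Ce^(-2x)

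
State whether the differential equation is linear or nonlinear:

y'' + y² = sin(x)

Nonlinear (y² term)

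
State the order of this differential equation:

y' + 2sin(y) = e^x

The order is 1 (highest derivative is of order 1).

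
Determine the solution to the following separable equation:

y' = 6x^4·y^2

Separating variables and integrating:
-1/y = 6x^5/5 + C

General solution: y^-1 = (-6/5)x^5 + C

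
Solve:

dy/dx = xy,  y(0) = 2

General solution: y = Ce^(x²/2)
Applying IC y(0) = 2:
Particular solution: y = 2e^(x²/2)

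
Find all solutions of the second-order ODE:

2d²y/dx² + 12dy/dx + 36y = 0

Characteristic equation: 2r² + 12r + 36 = 0
Divide by 2: r² + 6r + 18 = 0
Roots: r = -3 ± 3i (complex conjugates)
General solution: y = e^(-3x)(C₁cos(3x) + C₂sin(3x))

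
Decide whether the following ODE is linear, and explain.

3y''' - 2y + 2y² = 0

Nonlinear (y² term)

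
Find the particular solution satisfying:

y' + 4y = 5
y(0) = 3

General solution: y = 5/4 + Ce^(-4x)
Applying y(0) = 3: C = 3 - 5/4 = 7/4
Particular solution: y = 5/4 + (7/4)e^(-4x)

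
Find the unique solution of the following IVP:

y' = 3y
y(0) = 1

General solution: y = Ce^(3x)
Applying IC y(0) = 1:
Particular solution: y = e^(3x)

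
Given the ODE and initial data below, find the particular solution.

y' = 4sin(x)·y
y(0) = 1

General solution: y = Ce^(-4cos(x))
Applying IC y(0) = 1:
Particular solution: y = e^(4(1-cos(x)))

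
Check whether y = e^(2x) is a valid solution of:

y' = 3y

Verification:
y = e^(2x)
y' = 2e^(2x)
But 3y = 3e^(2x)
y' ≠ 3y — the derivative does not match

No, it is not a solution.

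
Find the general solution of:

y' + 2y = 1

Using integrating factor method:

General solution: y = 1/2 + Ce^(-2x)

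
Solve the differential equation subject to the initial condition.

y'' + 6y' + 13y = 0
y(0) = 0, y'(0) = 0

General solution: y = e^(-3x)(C₁cos(2x) + C₂sin(2x))
Complex roots r = -3 ± 2i
Applying ICs: C₁ = 0, C₂ = 0
Particular solution: y = 0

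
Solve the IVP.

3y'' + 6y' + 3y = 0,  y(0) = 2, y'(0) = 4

General solution: y = (C₁ + C₂x)e^(-x)
Repeated root r = -1
Applying ICs: C₁ = 2, C₂ = 6
Particular solution: y = (2 + 6x)e^(-x)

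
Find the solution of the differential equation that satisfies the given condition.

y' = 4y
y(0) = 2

General solution: y = Ce^(4x)
Applying IC y(0) = 2:
Particular solution: y = 2e^(4x)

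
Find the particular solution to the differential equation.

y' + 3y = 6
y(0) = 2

General solution: y = 2 + Ce^(-3x)
Applying y(0) = 2: C = 2 - 2 = 0
Particular solution: y = 2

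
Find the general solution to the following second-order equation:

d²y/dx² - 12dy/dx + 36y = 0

Characteristic equation: r² - 12r + 36 = 0
Factored: (r - 6)² = 0
Repeated root: r = 6
General solution: y = (C₁ + C₂x)e^(6x)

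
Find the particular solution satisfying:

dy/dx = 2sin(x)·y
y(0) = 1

General solution: y = Ce^(-2cos(x))
Applying IC y(0) = 1:
Particular solution: y = e^(2(1-cos(x)))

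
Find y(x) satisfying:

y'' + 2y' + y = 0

Characteristic equation: r² + 2r + 1 = 0
Factored: (r + 1)² = 0
Repeated root: r = -1
General solution: y = (C₁ + C₂x)e^(-x)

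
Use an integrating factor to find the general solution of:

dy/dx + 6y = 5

Using integrating factor method:

General solution: y = 5/6 + Ce^(-6x)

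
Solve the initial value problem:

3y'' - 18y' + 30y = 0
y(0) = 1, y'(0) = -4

General solution: y = e^(3x)(C₁cos(x) + C₂sin(x))
Complex roots r = 3 ± i
Applying ICs: C₁ = 1, C₂ = -7
Particular solution: y = e^(3x)(cos(x) - 7sin(x))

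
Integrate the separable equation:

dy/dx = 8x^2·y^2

Separating variables and integrating:
-1/y = 8x^3/3 + C

General solution: y^-1 = (-8/3)x^3 + C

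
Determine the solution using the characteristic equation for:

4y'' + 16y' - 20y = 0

Characteristic equation: 4r² + 16r - 20 = 0
Divide by 4: r² + 4r - 5 = 0
Roots: r = 1, -5 (distinct real)
General solution: y = C₁e^x + C₂e^(-5x)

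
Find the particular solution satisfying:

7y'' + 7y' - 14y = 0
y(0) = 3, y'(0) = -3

General solution: y = C₁e^x + C₂e^(-2x)
Applying ICs: C₁ = 1, C₂ = 2
Particular solution: y = e^x + 2e^(-2x)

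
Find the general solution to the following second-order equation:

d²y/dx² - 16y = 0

Characteristic equation: r² - 16 = 0
Roots: r = 4, -4 (distinct real)
General solution: y = C₁e^(4x) + C₂e^(-4x)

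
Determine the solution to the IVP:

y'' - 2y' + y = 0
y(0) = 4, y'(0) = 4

General solution: y = (C₁ + C₂x)e^x
Repeated root r = 1
Applying ICs: C₁ = 4, C₂ = 0
Particular solution: y = 4e^x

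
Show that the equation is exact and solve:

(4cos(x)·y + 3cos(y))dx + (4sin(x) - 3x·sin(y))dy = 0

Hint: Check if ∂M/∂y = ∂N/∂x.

Verify exactness: ∂M/∂y = ∂N/∂x ✓
Find F(x,y) such that ∂F/∂x = M, ∂F/∂y = N
Solution: 4sin(x)·y + 3x·cos(y) = C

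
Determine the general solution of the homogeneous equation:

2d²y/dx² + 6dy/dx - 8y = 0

Characteristic equation: 2r² + 6r - 8 = 0
Divide by 2: r² + 3r - 4 = 0
Roots: r = 1, -4 (distinct real)
General solution: y = C₁e^x + C₂e^(-4x)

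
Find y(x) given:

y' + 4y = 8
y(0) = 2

General solution: y = 2 + Ce^(-4x)
Applying y(0) = 2: C = 2 - 2 = 0
Particular solution: y = 2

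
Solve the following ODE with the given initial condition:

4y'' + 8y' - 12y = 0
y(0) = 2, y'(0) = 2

General solution: y = C₁e^x + C₂e^(-3x)
Applying ICs: C₁ = 2, C₂ = 0
Particular solution: y = 2e^x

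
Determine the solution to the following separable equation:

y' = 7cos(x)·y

Separating variables and integrating:
ln|y| = 7sin(x) + C

General solution: y = Ce^(7sin(x))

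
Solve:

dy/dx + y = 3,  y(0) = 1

General solution: y = 3 + Ce^(-x)
Applying y(0) = 1: C = 1 - 3 = -2
Particular solution: y = 3 - 2e^(-x)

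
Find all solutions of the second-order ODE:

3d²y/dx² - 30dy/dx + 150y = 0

Characteristic equation: 3r² - 30r + 150 = 0
Divide by 3: r² - 10r + 50 = 0
Roots: r = 5 ± 5i (complex conjugates)
General solution: y = e^(5x)(C₁cos(5x) + C₂sin(5x))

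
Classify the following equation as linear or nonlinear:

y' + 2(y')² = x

Nonlinear ((y')² term)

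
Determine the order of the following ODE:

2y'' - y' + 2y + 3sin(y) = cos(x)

The order is 2 (highest derivative is of order 2).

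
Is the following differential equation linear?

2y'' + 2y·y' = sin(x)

No. Nonlinear (product y·y')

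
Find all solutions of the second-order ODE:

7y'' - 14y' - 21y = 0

Characteristic equation: 7r² - 14r - 21 = 0
Divide by 7: r² - 2r - 3 = 0
Roots: r = 3, -1 (distinct real)
General solution: y = C₁e^(3x) + C₂e^(-x)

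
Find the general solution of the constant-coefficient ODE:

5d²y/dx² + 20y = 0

Characteristic equation: 5r² + 20 = 0
Divide by 5: r² + 4 = 0
Roots: r = ±2i (complex conjugates)
General solution: y = C₁cos(2x) + C₂sin(2x)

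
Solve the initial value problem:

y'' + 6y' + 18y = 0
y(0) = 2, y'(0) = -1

General solution: y = e^(-3x)(C₁cos(3x) + C₂sin(3x))
Complex roots r = -3 ± 3i
Applying ICs: C₁ = 2, C₂ = 5/3
Particular solution: y = e^(-3x)(2cos(3x) + (5/3)sin(3x))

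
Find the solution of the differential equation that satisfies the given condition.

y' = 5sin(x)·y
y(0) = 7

General solution: y = Ce^(-5cos(x))
Applying IC y(0) = 7:
Particular solution: y = 7e^(5(1-cos(x)))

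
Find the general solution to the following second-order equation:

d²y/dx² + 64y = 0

Characteristic equation: r² + 64 = 0
Roots: r = ±8i (complex conjugates)
General solution: y = C₁cos(8x) + C₂sin(8x)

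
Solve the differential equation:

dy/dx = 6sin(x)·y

Separating variables and integrating:
ln|y| = -6cos(x) + C

General solution: y = Ce^(-6cos(x))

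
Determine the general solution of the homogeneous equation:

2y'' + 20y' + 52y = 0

Characteristic equation: 2r² + 20r + 52 = 0
Divide by 2: r² + 10r + 26 = 0
Roots: r = -5 ± i (complex conjugates)
General solution: y = e^(-5x)(C₁cos(x) + C₂sin(x))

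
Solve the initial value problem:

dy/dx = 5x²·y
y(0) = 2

General solution: y = Ce^(5x³/3)
Applying IC y(0) = 2:
Particular solution: y = 2e^(5x³/3)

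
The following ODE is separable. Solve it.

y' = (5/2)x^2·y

Separating variables and integrating:
ln|y| = 5x^3/6 + C

General solution: y = Ce^(5x^3/6)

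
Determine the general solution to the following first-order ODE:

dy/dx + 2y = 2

Using integrating factor method:

General solution: y = 1 + Ce^(-2x)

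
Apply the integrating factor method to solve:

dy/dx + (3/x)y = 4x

Using integrating factor method:

General solution: y = (4/5)x^2 + Cx^(-3)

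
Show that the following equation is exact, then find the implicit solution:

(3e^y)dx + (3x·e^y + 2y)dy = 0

Verify exactness: ∂M/∂y = ∂N/∂x ✓
Find F(x,y) such that ∂F/∂x = M, ∂F/∂y = N
Solution: 3x·e^y + y² = C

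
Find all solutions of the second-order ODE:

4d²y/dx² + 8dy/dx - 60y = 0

Characteristic equation: 4r² + 8r - 60 = 0
Divide by 4: r² + 2r - 15 = 0
Roots: r = 3, -5 (distinct real)
General solution: y = C₁e^(3x) + C₂e^(-5x)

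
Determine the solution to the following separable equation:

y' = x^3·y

Separating variables and integrating:
ln|y| = x^4/4 + C

General solution: y = Ce^(x^4/4)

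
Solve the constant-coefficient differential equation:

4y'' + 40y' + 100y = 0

Characteristic equation: 4r² + 40r + 100 = 0
Divide by 4: r² + 10r + 25 = 0
Factored: (r + 5)² = 0
Repeated root: r = -5
General solution: y = (C₁ + C₂x)e^(-5x)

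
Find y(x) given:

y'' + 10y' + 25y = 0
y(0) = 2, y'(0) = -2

General solution: y = (C₁ + C₂x)e^(-5x)
Repeated root r = -5
Applying ICs: C₁ = 2, C₂ = 8
Particular solution: y = (2 + 8x)e^(-5x)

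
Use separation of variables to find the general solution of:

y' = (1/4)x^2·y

Separating variables and integrating:
ln|y| = x^3/12 + C

General solution: y = Ce^(x^3/12)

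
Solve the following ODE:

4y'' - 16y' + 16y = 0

Characteristic equation: 4r² - 16r + 16 = 0
Divide by 4: r² - 4r + 4 = 0
Factored: (r - 2)² = 0
Repeated root: r = 2
General solution: y = (C₁ + C₂x)e^(2x)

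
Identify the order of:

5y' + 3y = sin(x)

The order is 1 (highest derivative is of order 1).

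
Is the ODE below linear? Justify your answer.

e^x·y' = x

Yes. Linear (y and its derivatives appear to the first power only, no products of y terms)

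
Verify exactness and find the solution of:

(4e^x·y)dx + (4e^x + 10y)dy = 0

Verify exactness: ∂M/∂y = ∂N/∂x ✓
Find F(x,y) such that ∂F/∂x = M, ∂F/∂y = N
Solution: 4e^x·y + 5y² = C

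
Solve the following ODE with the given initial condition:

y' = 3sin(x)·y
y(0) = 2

General solution: y = Ce^(-3cos(x))
Applying IC y(0) = 2:
Particular solution: y = 2e^(3(1-cos(x)))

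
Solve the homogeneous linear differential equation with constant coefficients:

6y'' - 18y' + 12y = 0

Characteristic equation: 6r² - 18r + 12 = 0
Divide by 6: r² - 3r + 2 = 0
Roots: r = 1, 2 (distinct real)
General solution: y = C₁e^x + C₂e^(2x)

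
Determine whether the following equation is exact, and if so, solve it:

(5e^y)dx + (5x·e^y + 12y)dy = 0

Verify exactness: ∂M/∂y = ∂N/∂x ✓
Find F(x,y) such that ∂F/∂x = M, ∂F/∂y = N
Solution: 5x·e^y + 6y² = C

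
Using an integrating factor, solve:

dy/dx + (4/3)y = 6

Using integrating factor method:

General solution: y = 9/2 + Ce^(-4x/3)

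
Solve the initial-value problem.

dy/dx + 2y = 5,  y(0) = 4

General solution: y = 5/2 + Ce^(-2x)
Applying y(0) = 4: C = 4 - 5/2 = 3/2
Particular solution: y = 5/2 + (3/2)e^(-2x)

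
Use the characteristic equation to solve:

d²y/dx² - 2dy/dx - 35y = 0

Characteristic equation: r² - 2r - 35 = 0
Roots: r = 7, -5 (distinct real)
General solution: y = C₁e^(7x) + C₂e^(-5x)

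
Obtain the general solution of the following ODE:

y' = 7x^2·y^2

Separating variables and integrating:
-1/y = 7x^3/3 + C

General solution: y^-1 = (-7/3)x^3 + C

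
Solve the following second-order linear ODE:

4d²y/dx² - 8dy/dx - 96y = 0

Characteristic equation: 4r² - 8r - 96 = 0
Divide by 4: r² - 2r - 24 = 0
Roots: r = 6, -4 (distinct real)
General solution: y = C₁e^(6x) + C₂e^(-4x)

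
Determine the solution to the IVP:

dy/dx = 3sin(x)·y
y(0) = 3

General solution: y = Ce^(-3cos(x))
Applying IC y(0) = 3:
Particular solution: y = 3e^(3(1-cos(x)))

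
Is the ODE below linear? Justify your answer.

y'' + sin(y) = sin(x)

No. Nonlinear (sin(y) is nonlinear in y)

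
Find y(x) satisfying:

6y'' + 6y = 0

Characteristic equation: 6r² + 6 = 0
Divide by 6: r² + 1 = 0
Roots: r = ±i (complex conjugates)
General solution: y = C₁cos(x) + C₂sin(x)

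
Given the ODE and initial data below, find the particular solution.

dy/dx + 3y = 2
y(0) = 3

General solution: y = 2/3 + Ce^(-3x)
Applying y(0) = 3: C = 3 - 2/3 = 7/3
Particular solution: y = 2/3 + (7/3)e^(-3x)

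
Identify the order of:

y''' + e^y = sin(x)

The order is 3 (highest derivative is of order 3).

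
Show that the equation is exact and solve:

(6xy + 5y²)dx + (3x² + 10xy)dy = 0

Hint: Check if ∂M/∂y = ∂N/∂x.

Verify exactness: ∂M/∂y = ∂N/∂x ✓
Find F(x,y) such that ∂F/∂x = M, ∂F/∂y = N
Solution: 3x²y + 5xy² = C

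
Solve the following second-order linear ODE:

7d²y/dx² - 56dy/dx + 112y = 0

Characteristic equation: 7r² - 56r + 112 = 0
Divide by 7: r² - 8r + 16 = 0
Factored: (r - 4)² = 0
Repeated root: r = 4
General solution: y = (C₁ + C₂x)e^(4x)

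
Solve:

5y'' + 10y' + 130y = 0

Characteristic equation: 5r² + 10r + 130 = 0
Divide by 5: r² + 2r + 26 = 0
Roots: r = -1 ± 5i (complex conjugates)
General solution: y = e^(-x)(C₁cos(5x) + C₂sin(5x))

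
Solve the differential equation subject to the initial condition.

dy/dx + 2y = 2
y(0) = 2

General solution: y = 1 + Ce^(-2x)
Applying y(0) = 2: C = 2 - 1 = 1
Particular solution: y = 1 + e^(-2x)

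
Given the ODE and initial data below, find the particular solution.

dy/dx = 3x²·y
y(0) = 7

General solution: y = Ce^(x³)
Applying IC y(0) = 7:
Particular solution: y = 7e^(x³)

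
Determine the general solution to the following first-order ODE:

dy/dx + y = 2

Using integrating factor method:

General solution: y = 2 + Ce^(-x)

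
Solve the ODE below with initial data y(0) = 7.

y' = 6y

General solution: y = Ce^(6x)
Applying IC y(0) = 7:
Particular solution: y = 7e^(6x)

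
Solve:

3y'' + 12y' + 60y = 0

Characteristic equation: 3r² + 12r + 60 = 0
Divide by 3: r² + 4r + 20 = 0
Roots: r = -2 ± 4i (complex conjugates)
General solution: y = e^(-2x)(C₁cos(4x) + C₂sin(4x))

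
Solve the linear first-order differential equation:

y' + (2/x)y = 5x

Using integrating factor method:

General solution: y = (5/4)x^2 + Cx^(-2)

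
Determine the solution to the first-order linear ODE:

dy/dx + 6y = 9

Using integrating factor method:

General solution: y = 3/2 + Ce^(-6x)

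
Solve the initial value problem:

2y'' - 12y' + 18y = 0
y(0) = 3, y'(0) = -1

General solution: y = (C₁ + C₂x)e^(3x)
Repeated root r = 3
Applying ICs: C₁ = 3, C₂ = -10
Particular solution: y = (3 - 10x)e^(3x)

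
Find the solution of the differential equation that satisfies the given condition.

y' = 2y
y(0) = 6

General solution: y = Ce^(2x)
Applying IC y(0) = 6:
Particular solution: y = 6e^(2x)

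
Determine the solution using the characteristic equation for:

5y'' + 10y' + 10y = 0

Characteristic equation: 5r² + 10r + 10 = 0
Divide by 5: r² + 2r + 2 = 0
Roots: r = -1 ± i (complex conjugates)
General solution: y = e^(-x)(C₁cos(x) + C₂sin(x))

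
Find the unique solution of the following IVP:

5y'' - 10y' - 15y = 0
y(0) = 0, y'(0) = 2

General solution: y = C₁e^(3x) + C₂e^(-x)
Applying ICs: C₁ = 1/2, C₂ = -1/2
Particular solution: y = (1/2)e^(3x) - (1/2)e^(-x)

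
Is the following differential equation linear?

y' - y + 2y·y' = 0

No. Nonlinear (product y·y')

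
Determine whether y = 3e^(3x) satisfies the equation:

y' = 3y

Verification:
y = 3e^(3x)
y' = 9e^(3x)
3y = 9e^(3x)
y' = 3y ✓

Yes, it is a solution.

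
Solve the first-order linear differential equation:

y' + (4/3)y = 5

Using integrating factor method:

General solution: y = 15/4 + Ce^(-4x/3)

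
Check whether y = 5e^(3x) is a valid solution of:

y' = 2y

Verification:
y = 5e^(3x)
y' = 15e^(3x)
But 2y = 10e^(3x)
y' ≠ 2y — the derivative does not match

No, it is not a solution.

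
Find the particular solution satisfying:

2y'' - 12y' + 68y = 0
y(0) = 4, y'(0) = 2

General solution: y = e^(3x)(C₁cos(5x) + C₂sin(5x))
Complex roots r = 3 ± 5i
Applying ICs: C₁ = 4, C₂ = -2
Particular solution: y = e^(3x)(4cos(5x) - 2sin(5x))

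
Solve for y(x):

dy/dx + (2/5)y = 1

Using integrating factor method:

General solution: y = 5/2 + Ce^(-2x/5)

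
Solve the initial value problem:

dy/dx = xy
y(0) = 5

General solution: y = Ce^(x²/2)
Applying IC y(0) = 5:
Particular solution: y = 5e^(x²/2)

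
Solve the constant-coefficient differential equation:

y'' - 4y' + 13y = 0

Characteristic equation: r² - 4r + 13 = 0
Roots: r = 2 ± 3i (complex conjugates)
General solution: y = e^(2x)(C₁cos(3x) + C₂sin(3x))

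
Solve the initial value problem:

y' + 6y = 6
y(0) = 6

General solution: y = 1 + Ce^(-6x)
Applying y(0) = 6: C = 6 - 1 = 5
Particular solution: y = 1 + 5e^(-6x)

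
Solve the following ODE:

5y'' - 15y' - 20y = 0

Characteristic equation: 5r² - 15r - 20 = 0
Divide by 5: r² - 3r - 4 = 0
Roots: r = 4, -1 (distinct real)
General solution: y = C₁e^(4x) + C₂e^(-x)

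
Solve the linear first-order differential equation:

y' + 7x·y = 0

Using integrating factor method:

General solution: y = Ce^(-7x^2/2)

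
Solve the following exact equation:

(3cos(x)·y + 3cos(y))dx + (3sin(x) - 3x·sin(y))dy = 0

Verify exactness: ∂M/∂y = ∂N/∂x ✓
Find F(x,y) such that ∂F/∂x = M, ∂F/∂y = N
Solution: 3sin(x)·y + 3x·cos(y) = C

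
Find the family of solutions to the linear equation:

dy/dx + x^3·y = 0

Using integrating factor method:

General solution: y = Ce^(-x^4/4)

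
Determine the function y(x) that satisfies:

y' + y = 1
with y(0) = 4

General solution: y = 1 + Ce^(-x)
Applying y(0) = 4: C = 4 - 1 = 3
Particular solution: y = 1 + 3e^(-x)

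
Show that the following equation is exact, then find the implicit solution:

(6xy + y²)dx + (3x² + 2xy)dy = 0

Verify exactness: ∂M/∂y = ∂N/∂x ✓
Find F(x,y) such that ∂F/∂x = M, ∂F/∂y = N
Solution: 3x²y + xy² = C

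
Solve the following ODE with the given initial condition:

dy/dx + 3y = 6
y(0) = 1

General solution: y = 2 + Ce^(-3x)
Applying y(0) = 1: C = 1 - 2 = -1
Particular solution: y = 2 - e^(-3x)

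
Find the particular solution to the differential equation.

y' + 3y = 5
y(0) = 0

General solution: y = 5/3 + Ce^(-3x)
Applying y(0) = 0: C = 0 - 5/3 = -5/3
Particular solution: y = 5/3 - (5/3)e^(-3x)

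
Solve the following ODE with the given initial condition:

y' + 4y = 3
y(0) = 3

General solution: y = 3/4 + Ce^(-4x)
Applying y(0) = 3: C = 3 - 3/4 = 9/4
Particular solution: y = 3/4 + (9/4)e^(-4x)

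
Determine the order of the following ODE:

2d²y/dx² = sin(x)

The order is 2 (highest derivative is of order 2).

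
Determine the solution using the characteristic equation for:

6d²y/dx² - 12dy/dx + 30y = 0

Characteristic equation: 6r² - 12r + 30 = 0
Divide by 6: r² - 2r + 5 = 0
Roots: r = 1 ± 2i (complex conjugates)
General solution: y = e^x(C₁cos(2x) + C₂sin(2x))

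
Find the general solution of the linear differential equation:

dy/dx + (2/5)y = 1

Using integrating factor method:

General solution: y = 5/2 + Ce^(-2x/5)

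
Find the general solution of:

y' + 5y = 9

Using integrating factor method:

General solution: y = 9/5 + Ce^(-5x)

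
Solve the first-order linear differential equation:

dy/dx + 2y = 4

Using integrating factor method:

General solution: y = 2 + Ce^(-2x)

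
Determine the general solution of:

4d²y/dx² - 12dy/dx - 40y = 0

Characteristic equation: 4r² - 12r - 40 = 0
Divide by 4: r² - 3r - 10 = 0
Roots: r = 5, -2 (distinct real)
General solution: y = C₁e^(5x) + C₂e^(-2x)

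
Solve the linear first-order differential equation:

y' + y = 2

Using integrating factor method:

General solution: y = 2 + Ce^(-x)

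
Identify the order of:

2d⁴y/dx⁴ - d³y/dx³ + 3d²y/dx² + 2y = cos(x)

The order is 4 (highest derivative is of order 4).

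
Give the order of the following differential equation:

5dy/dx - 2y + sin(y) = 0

The order is 1 (highest derivative is of order 1).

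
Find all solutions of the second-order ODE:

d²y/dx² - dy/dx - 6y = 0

Characteristic equation: r² - r - 6 = 0
Roots: r = 3, -2 (distinct real)
General solution: y = C₁e^(3x) + C₂e^(-2x)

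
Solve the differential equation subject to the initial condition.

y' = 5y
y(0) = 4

General solution: y = Ce^(5x)
Applying IC y(0) = 4:
Particular solution: y = 4e^(5x)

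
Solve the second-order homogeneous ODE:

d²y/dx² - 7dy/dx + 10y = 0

Characteristic equation: r² - 7r + 10 = 0
Roots: r = 2, 5 (distinct real)
General solution: y = C₁e^(2x) + C₂e^(5x)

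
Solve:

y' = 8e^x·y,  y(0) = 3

General solution: y = Ce^(8e^x)
Applying IC y(0) = 3:
Particular solution: y = 3e^(8(e^x - 1))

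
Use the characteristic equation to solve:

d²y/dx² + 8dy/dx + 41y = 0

Characteristic equation: r² + 8r + 41 = 0
Roots: r = -4 ± 5i (complex conjugates)
General solution: y = e^(-4x)(C₁cos(5x) + C₂sin(5x))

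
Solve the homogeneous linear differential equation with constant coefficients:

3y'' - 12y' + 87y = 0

Characteristic equation: 3r² - 12r + 87 = 0
Divide by 3: r² - 4r + 29 = 0
Roots: r = 2 ± 5i (complex conjugates)
General solution: y = e^(2x)(C₁cos(5x) + C₂sin(5x))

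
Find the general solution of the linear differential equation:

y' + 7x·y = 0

Using integrating factor method:

General solution: y = Ce^(-7x^2/2)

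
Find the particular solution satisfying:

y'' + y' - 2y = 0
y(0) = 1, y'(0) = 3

General solution: y = C₁e^x + C₂e^(-2x)
Applying ICs: C₁ = 5/3, C₂ = -2/3
Particular solution: y = (5/3)e^x - (2/3)e^(-2x)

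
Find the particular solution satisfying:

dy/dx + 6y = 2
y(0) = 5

General solution: y = 1/3 + Ce^(-6x)
Applying y(0) = 5: C = 5 - 1/3 = 14/3
Particular solution: y = 1/3 + (14/3)e^(-6x)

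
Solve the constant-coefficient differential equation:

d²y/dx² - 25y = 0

Characteristic equation: r² - 25 = 0
Roots: r = 5, -5 (distinct real)
General solution: y = C₁e^(5x) + C₂e^(-5x)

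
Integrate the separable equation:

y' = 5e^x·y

Separating variables and integrating:
ln|y| = 5e^x + C

General solution: y = Ce^(5e^x)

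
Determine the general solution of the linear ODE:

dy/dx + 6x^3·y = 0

Using integrating factor method:

General solution: y = Ce^(-3x^4/2)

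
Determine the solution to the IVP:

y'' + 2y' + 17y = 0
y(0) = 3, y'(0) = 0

General solution: y = e^(-x)(C₁cos(4x) + C₂sin(4x))
Complex roots r = -1 ± 4i
Applying ICs: C₁ = 3, C₂ = 3/4
Particular solution: y = e^(-x)(3cos(4x) + (3/4)sin(4x))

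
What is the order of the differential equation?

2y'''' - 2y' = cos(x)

The order is 4 (highest derivative is of order 4).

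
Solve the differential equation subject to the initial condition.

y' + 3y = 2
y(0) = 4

General solution: y = 2/3 + Ce^(-3x)
Applying y(0) = 4: C = 4 - 2/3 = 10/3
Particular solution: y = 2/3 + (10/3)e^(-3x)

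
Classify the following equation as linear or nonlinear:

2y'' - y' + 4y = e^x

Linear (y and its derivatives appear to the first power only, no products of y terms)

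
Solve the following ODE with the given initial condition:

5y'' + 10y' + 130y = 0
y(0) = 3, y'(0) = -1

General solution: y = e^(-x)(C₁cos(5x) + C₂sin(5x))
Complex roots r = -1 ± 5i
Applying ICs: C₁ = 3, C₂ = 2/5
Particular solution: y = e^(-x)(3cos(5x) + (2/5)sin(5x))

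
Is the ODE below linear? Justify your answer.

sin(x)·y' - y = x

Yes. Linear (y and its derivatives appear to the first power only, no products of y terms)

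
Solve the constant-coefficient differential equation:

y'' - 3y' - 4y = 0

Characteristic equation: r² - 3r - 4 = 0
Roots: r = 4, -1 (distinct real)
General solution: y = C₁e^(4x) + C₂e^(-x)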